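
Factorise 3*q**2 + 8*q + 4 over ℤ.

(3*q + 2)*(q + 2)

Need a pair with product 3·4 = 12 and sum 8: that's 6 and 2.
Split the middle term: 3*q**2 + 6*q + 2*q + 4 = 3*q*(q + 2) + 2*(q + 2).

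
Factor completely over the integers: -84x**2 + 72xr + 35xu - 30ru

-(12x - 5u)(7x - 6r)

Group: -12x(7x - 6r) + 5u(7x - 6r); both groups contain (7x - 6r).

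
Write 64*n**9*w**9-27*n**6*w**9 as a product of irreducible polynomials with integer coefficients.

n**6*w**9*(4*n-3)*(16*n**2+12*n+9)

Every term has a factor of n**6*w**9; factoring it out leaves 64*n**3-27.
Recognize a difference of cubes with the parts 4*n and 3.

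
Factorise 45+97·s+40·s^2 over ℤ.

Need a pair with product 40·45 = 1800 and sum 97: that's 25 and 72.
Split the middle term: 40·s^2+25·s + 72·s+45 = 5·s·(8·s+5) + 9·(8·s+5).

(5·s+9)·(8·s+5)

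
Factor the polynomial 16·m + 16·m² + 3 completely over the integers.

Need a pair with product 16·3 = 48 and sum 16: that's 4 and 12.
Split the middle term: 16·m² + 4·m + 12·m + 3 = 4·m·(4·m + 1) + 3·(4·m + 1).

(4·m + 1)·(4·m + 3)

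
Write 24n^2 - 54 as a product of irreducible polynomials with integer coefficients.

6(2n + 3)(2n - 3)

Pull out the common factor 6; 4n^2 - 9 is a difference of squares.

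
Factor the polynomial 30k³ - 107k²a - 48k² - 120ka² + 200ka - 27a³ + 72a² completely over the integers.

Group: 5k(6k² - 25ka - 9a²) + (3a - 8)(6k² - 25ka - 9a²); both groups contain (6k² - 25ka - 9a²), so (5k + 3a - 8) is a factor with cofactor 6k² - 25ka - 9a².
The cofactor groups again: 6k² - 25ka - 9a² = 2k(3k + a) - 9a(3k + a); both groups contain (3k + a), giving (2k - 9a)(3k + a).

(2k - 9a)(5k + 3a - 8)(3k + a)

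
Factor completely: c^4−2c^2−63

(c+3)(c−3)(c^2+7)

Substitute u = c^2 to get a quadratic in u, then factor.
c^2+7 is irreducible over ℤ (always positive, so no real roots).
c^2−9 is a difference of squares.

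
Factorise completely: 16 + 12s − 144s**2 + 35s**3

(5s − 2)(7s + 2)(s − 4)

Among the possible rational roots, s = −2/7 is a root, so (7s + 2) divides it; the quotient is 5s**2 − 22s + 8.
The remaining quadratic factors as (s − 4)(5s − 2).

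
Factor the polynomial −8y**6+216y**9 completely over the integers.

Every term has a factor of 8y**6; factoring it out leaves 27y**3−1.
Recognize a difference of cubes with the parts 3y and 1.

8y**6(3y−1)(9y**2+3y+1)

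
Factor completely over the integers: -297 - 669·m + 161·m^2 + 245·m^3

(5·m + 9)·(7·m + 3)·(7·m - 11)

Among the possible rational roots, m = -9/5 is a root, so (5·m + 9) is a factor; dividing leaves 49·m^2 - 56·m - 33.
The remaining quadratic factors as (7·m + 3)(7·m - 11).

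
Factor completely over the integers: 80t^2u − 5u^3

Factor out 5u, leaving 16t^2 − u^2, which is a difference of two squares.

5u(4t + u)(4t − u)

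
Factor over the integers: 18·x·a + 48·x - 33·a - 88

(3·a + 8)·(6·x - 11)

Group as (18·x·a + 48·x) + (-33·a - 88) = 6·x·(3·a + 8) - 11·(3·a + 8).
Both groups share the factor (3·a + 8).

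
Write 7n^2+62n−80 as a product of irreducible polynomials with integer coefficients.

(7n−8)(n+10)

Need a pair with product 7·(−80) = −560 and sum 62: that's −8 and 70.
Split the middle term: 7n^2−8n + 70n−80 = n(7n−8) + 10(7n−8).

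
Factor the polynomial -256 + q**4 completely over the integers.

(q)⁴ − (4)⁴ = ((q)² − (4)²)((q)² + (4)²); the first factor splits again, the second (q**2 + 16) is irreducible.

(q + 4)(q - 4)(q**2 + 16)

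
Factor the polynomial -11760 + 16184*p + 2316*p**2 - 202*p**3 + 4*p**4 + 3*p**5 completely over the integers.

(3*p - 2)*(p + 10)*(p + 6)*(p**2 - 14*p + 98)

Trying the rational-root candidates, p = -6 is a root, so (p + 6) divides it; the quotient is 3*p**4 - 14*p**3 - 118*p**2 + 3024*p - 1960.
Then p = 2/3 is a root, so (3*p - 2) divides it; the quotient is p**3 - 4*p**2 - 42*p + 980.
Continuing, p = -10 is a root, giving the factor (p + 10) and quotient p**2 - 14*p + 98.
The quadratic p**2 - 14*p + 98 has discriminant -196 < 0 and is irreducible over ℤ.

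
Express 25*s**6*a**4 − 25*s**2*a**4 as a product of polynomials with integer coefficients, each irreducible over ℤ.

Every term has a factor of 25*s**2*a**4; factoring it out leaves s**4 − 1.
Recognize a difference of squares with the parts s**2 and 1.
s**2 − 1 is again a difference of squares: (s − 1)*(s + 1).

25*a**4*s**2*(s + 1)*(s − 1)*(s**2 + 1)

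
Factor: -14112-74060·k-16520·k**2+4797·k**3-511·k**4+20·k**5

(4·k+9)·(5·k+1)·(k-14)·(k**2-14·k+112)

By the rational root theorem, k = -9/4 is a root, so (4·k+9) is a factor; dividing leaves 5·k**4-139·k**3+1512·k**2-7532·k-1568.
Continuing, k = -1/5 is a root, giving the factor (5·k+1) and quotient k**3-28·k**2+308·k-1568.
Next, k = 14 is a root, so (k-14) divides it; the quotient is k**2-14·k+112.
The quadratic k**2-14·k+112 has discriminant -252 < 0 and is irreducible over ℤ.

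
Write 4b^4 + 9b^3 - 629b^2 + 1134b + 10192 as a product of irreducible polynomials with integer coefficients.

Testing divisors of the constant over divisors of the leading coefficient, b = 8 is a root, giving the factor (b - 8) and quotient 4b^3 + 41b^2 - 301b - 1274.
Continuing, b = 7 is a root, so (b - 7) is a factor; dividing leaves 4b^2 + 69b + 182.
The remaining quadratic factors as (4b + 13)(b + 14).

(4b + 13)(b + 14)(b - 7)(b - 8)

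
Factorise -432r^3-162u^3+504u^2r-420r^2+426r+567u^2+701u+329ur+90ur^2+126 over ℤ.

Group: 9u(-18u^2+72ur+67u-54r^2-39r+63) + (8r+2)(-18u^2+72ur+67u-54r^2-39r+63); both groups contain (-18u^2+72ur+67u-54r^2-39r+63), so (9u+8r+2) is a factor with cofactor -18u^2+72ur+67u-54r^2-39r+63.
The cofactor groups again: -18u^2+72ur+67u-54r^2-39r+63 = -2u(9u-9r+7) + (6r+9)(9u-9r+7); both groups contain (9u-9r+7), giving -(2u-6r-9)(9u-9r+7).

-(2u-6r-9)(9u-9r+7)(9u+8r+2)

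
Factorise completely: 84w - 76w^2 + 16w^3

Pull out the common factor 4w, then factor the remaining trinomial.

4w(4w - 7)(w - 3)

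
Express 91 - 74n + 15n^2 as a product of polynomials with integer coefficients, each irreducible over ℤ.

Need a pair with product 15·91 = 1365 and sum -74: that's -35 and -39.
Split the middle term: 15n^2 - 35n - 39n + 91 = 5n(3n - 7) - 13(3n - 7).

(3n - 7)(5n - 13)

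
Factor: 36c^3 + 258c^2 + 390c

6c(6c + 13)(c + 5)

Pull out the common factor 6c, then factor the remaining trinomial.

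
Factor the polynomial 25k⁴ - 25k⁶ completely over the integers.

Pull out the common factor 25k⁴, leaving -k² + 1.
Recognize a difference of squares with the parts 1 and k.

-25k⁴(k + 1)(k - 1)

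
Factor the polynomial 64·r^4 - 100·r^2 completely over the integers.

4·r^2·(4·r + 5)·(4·r - 5)

Factor out 4·r^2, leaving 16·r^2 - 25, which is a difference of two squares.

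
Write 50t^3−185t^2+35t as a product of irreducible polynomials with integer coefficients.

5t(2t−7)(5t−1)

Pull out the common factor 5t, then factor the remaining trinomial.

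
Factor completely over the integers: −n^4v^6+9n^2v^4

−n^2v^4(nv+3)(nv−3)

Every term has a factor of n^2v^4; factoring it out leaves −n^2v^2+9.
Recognize a difference of squares with the parts 3 and nv.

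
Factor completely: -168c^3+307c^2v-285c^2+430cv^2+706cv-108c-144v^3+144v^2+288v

-(3c-8v)(7c-2v+4)(8c+9v+9)

Group: 3c(-56c^2-47cv-95c+18v^2-18v-36) - 8v(-56c^2-47cv-95c+18v^2-18v-36); both groups contain (-56c^2-47cv-95c+18v^2-18v-36), so (3c-8v) is a factor with cofactor -56c^2-47cv-95c+18v^2-18v-36.
The cofactor groups again: -56c^2-47cv-95c+18v^2-18v-36 = -8c(7c-2v+4) + (-9v-9)(7c-2v+4); both groups contain (7c-2v+4), giving -(8c+9v+9)(7c-2v+4).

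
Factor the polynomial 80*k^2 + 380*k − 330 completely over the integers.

Pull out the common factor 10, then factor the remaining trinomial.

10*(2*k + 11)*(4*k − 3)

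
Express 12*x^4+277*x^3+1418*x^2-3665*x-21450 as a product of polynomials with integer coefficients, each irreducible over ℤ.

(3*x-11)*(4*x+15)*(x+10)*(x+13)

Testing divisors of the constant over divisors of the leading coefficient, x = 11/3 is a root, giving the factor (3*x-11) and quotient 4*x^3+107*x^2+865*x+1950.
Continuing, x = -15/4 is a root, giving the factor (4*x+15) and quotient x^2+23*x+130.
The remaining quadratic factors as (x+13)(x+10).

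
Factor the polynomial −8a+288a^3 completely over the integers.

Every term has a factor of 8a. Then 36a^2−1 = (6a)² − (1)².

8a(6a+1)(6a−1)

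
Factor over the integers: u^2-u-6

(u+2)·(u-3)

Two integers with product -6 and sum -1 are 2 and -3.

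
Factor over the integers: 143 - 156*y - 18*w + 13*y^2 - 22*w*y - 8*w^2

Group: -2*w*(4*w + 13*y - 13) + (y - 11)*(4*w + 13*y - 13); both groups contain (4*w + 13*y - 13).

-(2*w - y + 11)*(4*w + 13*y - 13)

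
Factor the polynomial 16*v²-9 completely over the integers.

Need a pair with product 16·(-9) = -144 and sum 0: that's 12 and -12.
Split the middle term: 16*v²+12*v - 12*v-9 = 4*v*(4*v+3) - 3*(4*v+3).

(4*v+3)*(4*v-3)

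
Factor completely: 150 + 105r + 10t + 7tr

(7r + 10)(t + 15)

Group as (7tr + 10t) + (105r + 150) = t(7r + 10) + 15(7r + 10).
Both groups share the factor (7r + 10).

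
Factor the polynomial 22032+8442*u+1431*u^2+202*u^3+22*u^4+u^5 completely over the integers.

Trying the rational-root candidates, u = −6 is a root, so (u+6) is a factor; dividing leaves u^4+16*u^3+106*u^2+795*u+3672.
Continuing, u = −8 is a root, giving the factor (u+8) and quotient u^3+8*u^2+42*u+459.
Then u = −9 is a root, so (u+9) divides it; the quotient is u^2−u+51.
The quadratic u^2−u+51 has discriminant −203 < 0 and is irreducible over ℤ.

(u+6)*(u+8)*(u+9)*(u^2−u+51)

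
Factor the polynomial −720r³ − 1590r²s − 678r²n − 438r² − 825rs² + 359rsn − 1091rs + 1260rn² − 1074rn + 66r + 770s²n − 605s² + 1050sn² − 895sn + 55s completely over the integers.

−(15r − 14n + 11)(8r + 11s + 15n − 1)(6r + 5s)

Group: 15r(−48r² − 106rs − 90rn + 6r − 55s² − 75sn + 5s) + (−14n + 11)(−48r² − 106rs − 90rn + 6r − 55s² − 75sn + 5s); both groups contain (−48r² − 106rs − 90rn + 6r − 55s² − 75sn + 5s), so (15r − 14n + 11) is a factor with cofactor −48r² − 106rs − 90rn + 6r − 55s² − 75sn + 5s.
The cofactor groups again: −48r² − 106rs − 90rn + 6r − 55s² − 75sn + 5s = −6r(8r + 11s + 15n − 1) − 5s(8r + 11s + 15n − 1); both groups contain (8r + 11s + 15n − 1), giving −(6r + 5s)(8r + 11s + 15n − 1).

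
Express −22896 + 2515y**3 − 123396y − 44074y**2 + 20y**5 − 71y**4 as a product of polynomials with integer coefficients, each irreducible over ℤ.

By the rational root theorem, y = −1/5 is a root, so (5y + 1) is a factor; dividing leaves 4y**4 − 15y**3 + 506y**2 − 8916y − 22896.
Next, y = 12 is a root, giving the factor (y − 12) and quotient 4y**3 + 33y**2 + 902y + 1908.
Then y = −9/4 is a root, giving the factor (4y + 9) and quotient y**2 + 6y + 212.
The quadratic y**2 + 6y + 212 has discriminant −812 < 0 and is irreducible over ℤ.

(4y + 9)(5y + 1)(y − 12)(y**2 + 6y + 212)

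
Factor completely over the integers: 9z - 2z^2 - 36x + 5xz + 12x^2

Group: 4x(3x + 2z - 9) - z(3x + 2z - 9); both groups contain (3x + 2z - 9).

(3x + 2z - 9)(4x - z)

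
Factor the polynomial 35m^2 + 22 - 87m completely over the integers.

(5m - 11)(7m - 2)

Need a pair with product 35·22 = 770 and sum -87: that's -10 and -77.
Split the middle term: 35m^2 - 10m - 77m + 22 = 5m(7m - 2) - 11(7m - 2).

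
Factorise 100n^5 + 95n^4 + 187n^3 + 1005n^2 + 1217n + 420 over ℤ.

(4n + 3)(5n + 4)(5n + 7)(n^2 - 2n + 5)

Among the possible rational roots, n = -4/5 is a root, so (5n + 4) is a factor; dividing leaves 20n^4 + 3n^3 + 35n^2 + 173n + 105.
Continuing, n = -3/4 is a root, giving the factor (4n + 3) and quotient 5n^3 - 3n^2 + 11n + 35.
Continuing, n = -7/5 is a root, so (5n + 7) is a factor; dividing leaves n^2 - 2n + 5.
The quadratic n^2 - 2n + 5 has discriminant -16 < 0 and is irreducible over ℤ.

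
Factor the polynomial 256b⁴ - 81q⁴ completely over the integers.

(4b + 3q)(4b - 3q)(16b² + 9q²)

Write as (16b²)² − (9q²)², then factor 16b² - 9q² once more.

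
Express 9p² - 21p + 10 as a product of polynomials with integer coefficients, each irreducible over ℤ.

Need a pair with product 9·10 = 90 and sum -21: that's -15 and -6.
Split the middle term: 9p² - 15p - 6p + 10 = 3p(3p - 5) - 2(3p - 5).

(3p - 2)(3p - 5)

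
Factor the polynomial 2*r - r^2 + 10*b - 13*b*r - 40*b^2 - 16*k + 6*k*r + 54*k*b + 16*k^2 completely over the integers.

Group: 2*k*(8*k - 5*b - r) + (8*b + r - 2)*(8*k - 5*b - r); both groups contain (8*k - 5*b - r).

(8*k - 5*b - r)*(2*k + 8*b + r - 2)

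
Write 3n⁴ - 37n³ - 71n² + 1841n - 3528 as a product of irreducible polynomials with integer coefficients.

(3n - 7)(n + 7)(n - 8)(n - 9)

Among the possible rational roots, n = -7 is a root, so (n + 7) is a factor; dividing leaves 3n³ - 58n² + 335n - 504.
Next, n = 7/3 is a root, giving the factor (3n - 7) and quotient n² - 17n + 72.
The remaining quadratic factors as (n - 8)(n - 9).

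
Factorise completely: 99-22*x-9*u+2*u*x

(2*x-9)*(u-11)

Group as (2*u*x-9*u) + (-22*x+99) = u*(2*x-9) - 11*(2*x-9).
Both groups share the factor (2*x-9).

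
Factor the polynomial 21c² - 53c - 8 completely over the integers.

(3c - 8)(7c + 1)

Need a pair with product 21·(-8) = -168 and sum -53: that's 3 and -56.
Split the middle term: 21c² + 3c - 56c - 8 = 3c(7c + 1) - 8(7c + 1).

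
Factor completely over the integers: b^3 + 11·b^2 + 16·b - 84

By the rational root theorem, b = -6 is a root, so (b + 6) is a factor; dividing leaves b^2 + 5·b - 14.
The remaining quadratic factors as (b - 2)(b + 7).

(b + 6)·(b + 7)·(b - 2)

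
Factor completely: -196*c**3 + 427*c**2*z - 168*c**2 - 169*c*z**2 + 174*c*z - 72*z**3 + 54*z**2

Group: 7*c*(-28*c**2 + 29*c*z + 9*z**2) + (-8*z + 6)*(-28*c**2 + 29*c*z + 9*z**2); both groups contain (-28*c**2 + 29*c*z + 9*z**2), so (7*c - 8*z + 6) is a factor with cofactor -28*c**2 + 29*c*z + 9*z**2.
The cofactor groups again: -28*c**2 + 29*c*z + 9*z**2 = -7*c*(4*c + z) + 9*z*(4*c + z); both groups contain (4*c + z), giving -(7*c - 9*z)*(4*c + z).

-(4*c + z)*(7*c - 8*z + 6)*(7*c - 9*z)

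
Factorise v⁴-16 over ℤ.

(v+2)(v-2)(v²+4)

Write as (v²)² − (4)², then factor v²-4 once more.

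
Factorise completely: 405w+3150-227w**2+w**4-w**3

(w+15)(w+3)(w-14)(w-5)

Trying the rational-root candidates, w = 14 is a root, so (w-14) divides it; the quotient is w**3+13w**2-45w-225.
Next, w = -3 is a root, so (w+3) divides it; the quotient is w**2+10w-75.
The remaining quadratic factors as (w-5)(w+15).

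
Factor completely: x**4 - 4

(x**2 + 2)(x**2 - 2)

Substitute u = x**2 to get a quadratic in u, then factor.
x**2 - 2 is irreducible over ℤ (2 is not a perfect square).
x**2 + 2 is irreducible over ℤ (always positive, so no real roots).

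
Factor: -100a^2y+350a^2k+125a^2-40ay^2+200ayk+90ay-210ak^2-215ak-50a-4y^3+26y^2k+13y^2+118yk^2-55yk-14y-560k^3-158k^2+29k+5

-(4y-14k-5)(5a+y+5k-1)(5a+y-8k-1)

Group: 4y(-25a^2-10ay+15ak+10a-y^2+3yk+2y+40k^2-3k-1) + (-14k-5)(-25a^2-10ay+15ak+10a-y^2+3yk+2y+40k^2-3k-1); both groups contain (-25a^2-10ay+15ak+10a-y^2+3yk+2y+40k^2-3k-1), so (4y-14k-5) is a factor with cofactor -25a^2-10ay+15ak+10a-y^2+3yk+2y+40k^2-3k-1.
The cofactor groups again: -25a^2-10ay+15ak+10a-y^2+3yk+2y+40k^2-3k-1 = -5a(5a+y-8k-1) + (-y-5k+1)(5a+y-8k-1); both groups contain (5a+y-8k-1), giving -(5a+y+5k-1)(5a+y-8k-1).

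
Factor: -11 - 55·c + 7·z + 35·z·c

(5·c + 1)·(7·z - 11)

Group as (35·z·c + 7·z) + (-55·c - 11) = 7·z·(5·c + 1) - 11·(5·c + 1).
Both groups share the factor (5·c + 1).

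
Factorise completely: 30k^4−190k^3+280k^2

10k^2(3k−7)(k−4)

Pull out the common factor 10k^2, then factor the remaining trinomial.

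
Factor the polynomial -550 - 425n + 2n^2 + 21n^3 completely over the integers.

Trying the rational-root candidates, n = -10/7 is a root, giving the factor (7n + 10) and quotient 3n^2 - 4n - 55.
The remaining quadratic factors as (3n + 11)(n - 5).

(3n + 11)(7n + 10)(n - 5)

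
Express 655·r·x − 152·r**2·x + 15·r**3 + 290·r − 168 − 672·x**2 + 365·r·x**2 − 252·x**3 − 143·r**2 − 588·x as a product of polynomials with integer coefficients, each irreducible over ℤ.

(3·r − 4·x − 4)·(5·r − 9·x − 6)·(r − 7·x − 7)

Group: 5·r·(3·r**2 − 25·r·x − 25·r + 28·x**2 + 56·x + 28) + (−9·x − 6)·(3·r**2 − 25·r·x − 25·r + 28·x**2 + 56·x + 28); both groups contain (3·r**2 − 25·r·x − 25·r + 28·x**2 + 56·x + 28), so (5·r − 9·x − 6) is a factor with cofactor 3·r**2 − 25·r·x − 25·r + 28·x**2 + 56·x + 28.
The cofactor groups again: 3·r**2 − 25·r·x − 25·r + 28·x**2 + 56·x + 28 = 3·r·(r − 7·x − 7) + (−4·x − 4)·(r − 7·x − 7); both groups contain (r − 7·x − 7), giving (3·r − 4·x − 4)·(r − 7·x − 7).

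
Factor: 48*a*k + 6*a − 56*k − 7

Group as (48*a*k + 6*a) + (−56*k − 7) = 6*a*(8*k + 1) − 7*(8*k + 1).
Both groups share the factor (8*k + 1).

(6*a − 7)*(8*k + 1)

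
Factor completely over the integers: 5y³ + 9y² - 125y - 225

Testing divisors of the constant over divisors of the leading coefficient, y = 5 is a root, so (y - 5) divides it; the quotient is 5y² + 34y + 45.
The remaining quadratic factors as (y + 5)(5y + 9).

(5y + 9)(y + 5)(y - 5)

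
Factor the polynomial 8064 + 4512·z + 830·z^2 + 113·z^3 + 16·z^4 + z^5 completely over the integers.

Among the possible rational roots, z = −7 is a root, so (z + 7) divides it; the quotient is z^4 + 9·z^3 + 50·z^2 + 480·z + 1152.
Continuing, z = −3 is a root, so (z + 3) is a factor; dividing leaves z^3 + 6·z^2 + 32·z + 384.
Then z = −8 is a root, so (z + 8) divides it; the quotient is z^2 − 2·z + 48.
The quadratic z^2 − 2·z + 48 has discriminant −188 < 0 and is irreducible over ℤ.

(z + 3)·(z + 7)·(z + 8)·(z^2 − 2·z + 48)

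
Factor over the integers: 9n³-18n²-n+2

(3n+1)(3n-1)(n-2)

Among the possible rational roots, n = 1/3 is a root, giving the factor (3n-1) and quotient 3n²-5n-2.
The remaining quadratic factors as (3n+1)(n-2).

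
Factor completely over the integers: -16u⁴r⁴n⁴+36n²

-4n²(2u²r²n+3)(2u²r²n-3)

Pull out the common factor 4n², leaving -4u⁴r⁴n²+9.
Recognize a difference of squares with the parts 3 and 2u²r²n.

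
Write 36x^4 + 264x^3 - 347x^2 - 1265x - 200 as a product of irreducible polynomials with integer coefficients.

(2x - 5)(3x + 5)(6x + 1)(x + 8)

Testing divisors of the constant over divisors of the leading coefficient, x = -8 is a root, so (x + 8) is a factor; dividing leaves 36x^3 - 24x^2 - 155x - 25.
Continuing, x = -1/6 is a root, so (6x + 1) is a factor; dividing leaves 6x^2 - 5x - 25.
The remaining quadratic factors as (2x - 5)(3x + 5).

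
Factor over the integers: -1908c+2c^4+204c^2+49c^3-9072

(2c+9)(c+12)(c+14)(c-6)

Trying the rational-root candidates, c = -12 is a root, giving the factor (c+12) and quotient 2c^3+25c^2-96c-756.
Continuing, c = -14 is a root, so (c+14) is a factor; dividing leaves 2c^2-3c-54.
The remaining quadratic factors as (c-6)(2c+9).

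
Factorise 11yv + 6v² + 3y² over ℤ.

(3y + 2v)(y + 3v)

Group: 3y(y + 3v) + 2v(y + 3v); both groups contain (y + 3v).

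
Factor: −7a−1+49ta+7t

Group as (49ta+7t) + (−7a−1) = 7t(7a+1) − (7a+1).
Both groups share the factor (7a+1).

(7a+1)(7t−1)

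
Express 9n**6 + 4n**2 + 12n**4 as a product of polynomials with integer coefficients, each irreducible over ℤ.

n**2(3n**2 + 2)**2

Pull out the common factor n**2, leaving 9n**4 + 12n**2 + 4.
Recognize a perfect-square trinomial with the parts 3n**2 and 2.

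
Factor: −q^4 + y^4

(y − q)·(y + q)·(y^2 + q^2)

Write as (y^2)² − (q^2)², then factor y^2 − q^2 once more.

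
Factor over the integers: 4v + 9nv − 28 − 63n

(9n + 4)(v − 7)

Group as (9nv − 63n) + (4v − 28) = 9n(v − 7) + 4(v − 7).
Both groups share the factor (v − 7).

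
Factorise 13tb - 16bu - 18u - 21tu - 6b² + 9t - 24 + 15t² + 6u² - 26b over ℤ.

(3t - b - 3u - 3)(5t + 6b - 2u + 8)

Group: 3t(5t + 6b - 2u + 8) + (-b - 3u - 3)(5t + 6b - 2u + 8); both groups contain (5t + 6b - 2u + 8).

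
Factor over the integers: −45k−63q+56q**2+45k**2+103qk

Group: 7q(8q+9k−9) + 5k(8q+9k−9); both groups contain (8q+9k−9).

(7q+5k)(8q+9k−9)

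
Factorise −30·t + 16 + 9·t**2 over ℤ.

Need a pair with product 9·16 = 144 and sum −30: that's −6 and −24.
Split the middle term: 9·t**2 − 6·t − 24·t + 16 = 3·t·(3·t − 2) − 8·(3·t − 2).

(3·t − 2)·(3·t − 8)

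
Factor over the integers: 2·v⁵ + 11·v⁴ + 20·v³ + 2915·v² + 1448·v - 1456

By the rational root theorem, v = -13 is a root, so (v + 13) divides it; the quotient is 2·v⁴ - 15·v³ + 215·v² + 120·v - 112.
Continuing, v = -1 is a root, so (v + 1) divides it; the quotient is 2·v³ - 17·v² + 232·v - 112.
Then v = 1/2 is a root, so (2·v - 1) is a factor; dividing leaves v² - 8·v + 112.
The quadratic v² - 8·v + 112 has discriminant -384 < 0 and is irreducible over ℤ.

(2·v - 1)·(v + 1)·(v + 13)·(v² - 8·v + 112)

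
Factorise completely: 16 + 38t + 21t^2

Need a pair with product 21·16 = 336 and sum 38: that's 14 and 24.
Split the middle term: 21t^2 + 14t + 24t + 16 = 7t(3t + 2) + 8(3t + 2).

(3t + 2)(7t + 8)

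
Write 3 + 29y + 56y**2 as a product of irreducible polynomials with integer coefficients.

(7y + 1)(8y + 3)

Need a pair with product 56·3 = 168 and sum 29: that's 21 and 8.
Split the middle term: 56y**2 + 21y + 8y + 3 = 7y(8y + 3) + (8y + 3).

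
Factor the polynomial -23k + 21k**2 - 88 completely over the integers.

Need a pair with product 21·(-88) = -1848 and sum -23: that's 33 and -56.
Split the middle term: 21k**2 + 33k - 56k - 88 = 3k(7k + 11) - 8(7k + 11).

(3k - 8)(7k + 11)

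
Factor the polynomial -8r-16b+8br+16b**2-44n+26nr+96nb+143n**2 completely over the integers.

(11n+4b+2r)(13n+4b-4)

Group: 13n(11n+4b+2r) + (4b-4)(11n+4b+2r); both groups contain (11n+4b+2r).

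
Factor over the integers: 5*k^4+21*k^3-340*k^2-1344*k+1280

(5*k-4)*(k+5)*(k+8)*(k-8)

By the rational root theorem, k = -5 is a root, so (k+5) is a factor; dividing leaves 5*k^3-4*k^2-320*k+256.
Next, k = 8 is a root, so (k-8) divides it; the quotient is 5*k^2+36*k-32.
The remaining quadratic factors as (5*k-4)(k+8).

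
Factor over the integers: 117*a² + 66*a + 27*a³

Pull out the common factor 3*a, then factor the remaining trinomial.

3*a*(3*a + 11)*(3*a + 2)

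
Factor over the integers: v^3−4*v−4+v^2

Testing divisors of the constant over divisors of the leading coefficient, v = 2 is a root, so (v−2) divides it; the quotient is v^2+3*v+2.
The remaining quadratic factors as (v+1)(v+2).

(v+1)*(v+2)*(v−2)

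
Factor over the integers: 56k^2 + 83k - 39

(7k + 13)(8k - 3)

Need a pair with product 56·(-39) = -2184 and sum 83: that's 104 and -21.
Split the middle term: 56k^2 + 104k - 21k - 39 = 8k(7k + 13) - 3(7k + 13).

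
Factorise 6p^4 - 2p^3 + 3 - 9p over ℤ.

(3p - 1)(2p^3 - 3)

Group as (6p^4 - 9p) + (-2p^3 + 3) = 3p(2p^3 - 3) - (2p^3 - 3).
Both groups share the factor (2p^3 - 3).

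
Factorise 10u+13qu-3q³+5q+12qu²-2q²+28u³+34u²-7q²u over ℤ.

Group: q(-3q²-13qu-5q-14u²-10u) + (-2u-1)(-3q²-13qu-5q-14u²-10u); both groups contain (-3q²-13qu-5q-14u²-10u), so (q-2u-1) is a factor with cofactor -3q²-13qu-5q-14u²-10u.
The cofactor groups again: -3q²-13qu-5q-14u²-10u = -q(3q+7u+5) - 2u(3q+7u+5); both groups contain (3q+7u+5), giving -(q+2u)(3q+7u+5).

-(3q+7u+5)(q+2u)(q-2u-1)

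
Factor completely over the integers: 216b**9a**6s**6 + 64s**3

8s**3(3b**3a**2s + 2)(9b**6a**4s**2 − 6b**3a**2s + 4)

Every term has a factor of 8s**3; factoring it out leaves 27b**9a**6s**3 + 8.
Recognize a sum of cubes with the parts 2 and 3b**3a**2s.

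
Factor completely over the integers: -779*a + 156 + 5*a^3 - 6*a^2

(5*a - 1)*(a + 12)*(a - 13)

By the rational root theorem, a = 13 is a root, giving the factor (a - 13) and quotient 5*a^2 + 59*a - 12.
The remaining quadratic factors as (5*a - 1)(a + 12).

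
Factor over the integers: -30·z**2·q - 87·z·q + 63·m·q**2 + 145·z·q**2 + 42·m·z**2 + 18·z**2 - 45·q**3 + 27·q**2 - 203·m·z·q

(2·z - 9·q)·(3·z - q)·(7·m - 5·q + 3)

Group: 7·m·(6·z**2 - 29·z·q + 9·q**2) + (-5·q + 3)·(6·z**2 - 29·z·q + 9·q**2); both groups contain (6·z**2 - 29·z·q + 9·q**2), so (7·m - 5·q + 3) is a factor with cofactor 6·z**2 - 29·z·q + 9·q**2.
The cofactor groups again: 6·z**2 - 29·z·q + 9·q**2 = 2·z·(3·z - q) - 9·q·(3·z - q); both groups contain (3·z - q), giving (2·z - 9·q)·(3·z - q).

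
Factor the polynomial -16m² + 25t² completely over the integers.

(5t - 4m)(5t + 4m)

Recognize a difference of squares with the parts 5t and 4m.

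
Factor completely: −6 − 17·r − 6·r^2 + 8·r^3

(2·r + 1)·(4·r + 3)·(r − 2)

Testing divisors of the constant over divisors of the leading coefficient, r = 2 is a root, so (r − 2) is a factor; dividing leaves 8·r^2 + 10·r + 3.
The remaining quadratic factors as (2·r + 1)(4·r + 3).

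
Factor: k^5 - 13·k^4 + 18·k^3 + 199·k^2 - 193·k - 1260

Testing divisors of the constant over divisors of the leading coefficient, k = 4 is a root, so (k - 4) is a factor; dividing leaves k^4 - 9·k^3 - 18·k^2 + 127·k + 315.
Then k = 5 is a root, so (k - 5) is a factor; dividing leaves k^3 - 4·k^2 - 38·k - 63.
Then k = 9 is a root, so (k - 9) is a factor; dividing leaves k^2 + 5·k + 7.
The quadratic k^2 + 5·k + 7 has discriminant -3 < 0 and is irreducible over ℤ.

(k - 4)·(k - 5)·(k - 9)·(k^2 + 5·k + 7)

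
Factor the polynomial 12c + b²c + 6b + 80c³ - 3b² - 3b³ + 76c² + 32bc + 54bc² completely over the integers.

Group: b(-3b² - 14bc - 6b - 16c² - 12c) + (-5c - 1)(-3b² - 14bc - 6b - 16c² - 12c); both groups contain (-3b² - 14bc - 6b - 16c² - 12c), so (b - 5c - 1) is a factor with cofactor -3b² - 14bc - 6b - 16c² - 12c.
The cofactor groups again: -3b² - 14bc - 6b - 16c² - 12c = -b(3b + 8c + 6) - 2c(3b + 8c + 6); both groups contain (3b + 8c + 6), giving -(b + 2c)(3b + 8c + 6).

-(3b + 8c + 6)(b + 2c)(b - 5c - 1)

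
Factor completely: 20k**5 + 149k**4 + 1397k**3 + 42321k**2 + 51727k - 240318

(4k + 13)(5k - 9)(k + 13)(k**2 - 7k + 158)

Among the possible rational roots, k = -13 is a root, giving the factor (k + 13) and quotient 20k**4 - 111k**3 + 2840k**2 + 5401k - 18486.
Then k = -13/4 is a root, giving the factor (4k + 13) and quotient 5k**3 - 44k**2 + 853k - 1422.
Next, k = 9/5 is a root, so (5k - 9) divides it; the quotient is k**2 - 7k + 158.
The quadratic k**2 - 7k + 158 has discriminant -583 < 0 and is irreducible over ℤ.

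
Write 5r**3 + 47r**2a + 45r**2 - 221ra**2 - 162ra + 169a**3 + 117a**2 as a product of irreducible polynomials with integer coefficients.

(5r - 13a)(r - a)(r + 13a + 9)

Group: r(5r**2 + 52ra + 45r - 169a**2 - 117a) - a(5r**2 + 52ra + 45r - 169a**2 - 117a); both groups contain (5r**2 + 52ra + 45r - 169a**2 - 117a), so (r - a) is a factor with cofactor 5r**2 + 52ra + 45r - 169a**2 - 117a.
The cofactor groups again: 5r**2 + 52ra + 45r - 169a**2 - 117a = 5r(r + 13a + 9) - 13a(r + 13a + 9); both groups contain (r + 13a + 9), giving (5r - 13a)(r + 13a + 9).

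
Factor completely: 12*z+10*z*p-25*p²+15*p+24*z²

Group: 4*z*(6*z-5*p+3) + 5*p*(6*z-5*p+3); both groups contain (6*z-5*p+3).

(6*z-5*p+3)*(4*z+5*p)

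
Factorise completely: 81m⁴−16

(3m+2)(3m−2)(9m²+4)

Write as (9m²)² − (4)², then factor 9m²−4 once more.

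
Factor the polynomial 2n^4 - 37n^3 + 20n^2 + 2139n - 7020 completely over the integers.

By the rational root theorem, n = 4 is a root, so (n - 4) is a factor; dividing leaves 2n^3 - 29n^2 - 96n + 1755.
Then n = -15/2 is a root, giving the factor (2n + 15) and quotient n^2 - 22n + 117.
The remaining quadratic factors as (n - 13)(n - 9).

(2n + 15)(n - 13)(n - 4)(n - 9)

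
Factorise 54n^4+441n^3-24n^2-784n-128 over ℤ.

(3n+4)(3n-4)(6n+1)(n+8)

By the rational root theorem, n = -8 is a root, so (n+8) divides it; the quotient is 54n^3+9n^2-96n-16.
Continuing, n = 4/3 is a root, so (3n-4) is a factor; dividing leaves 18n^2+27n+4.
The remaining quadratic factors as (3n+4)(6n+1).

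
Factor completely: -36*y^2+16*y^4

4*y^2*(2*y+3)*(2*y-3)

Factor out 4*y^2, leaving 4*y^2-9, which is a difference of two squares.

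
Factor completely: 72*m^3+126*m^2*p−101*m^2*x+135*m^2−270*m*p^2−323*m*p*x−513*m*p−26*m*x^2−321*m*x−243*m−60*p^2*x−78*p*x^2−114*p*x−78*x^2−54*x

(8*m−10*p−13*x−9)*(9*m+2*x)*(m+3*p+3)

Group: m*(72*m^2−90*m*p−101*m*x−81*m−20*p*x−26*x^2−18*x) + (3*p+3)*(72*m^2−90*m*p−101*m*x−81*m−20*p*x−26*x^2−18*x); both groups contain (72*m^2−90*m*p−101*m*x−81*m−20*p*x−26*x^2−18*x), so (m+3*p+3) is a factor with cofactor 72*m^2−90*m*p−101*m*x−81*m−20*p*x−26*x^2−18*x.
The cofactor groups again: 72*m^2−90*m*p−101*m*x−81*m−20*p*x−26*x^2−18*x = 9*m*(8*m−10*p−13*x−9) + 2*x*(8*m−10*p−13*x−9); both groups contain (8*m−10*p−13*x−9), giving (9*m+2*x)*(8*m−10*p−13*x−9).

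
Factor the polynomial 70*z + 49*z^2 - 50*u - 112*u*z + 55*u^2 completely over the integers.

(11*u - 7*z - 10)*(5*u - 7*z)

Group: 11*u*(5*u - 7*z) + (-7*z - 10)*(5*u - 7*z); both groups contain (5*u - 7*z).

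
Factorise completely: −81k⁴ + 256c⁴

(4c + 3k)(4c − 3k)(16c² + 9k²)

Write as (16c²)² − (9k²)², then factor 16c² − 9k² once more.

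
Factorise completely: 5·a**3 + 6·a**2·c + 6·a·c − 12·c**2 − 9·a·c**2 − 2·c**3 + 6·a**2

Group: a·(5·a**2 + 11·a·c + 6·a + 2·c**2 + 12·c) − c·(5·a**2 + 11·a·c + 6·a + 2·c**2 + 12·c); both groups contain (5·a**2 + 11·a·c + 6·a + 2·c**2 + 12·c), so (a − c) is a factor with cofactor 5·a**2 + 11·a·c + 6·a + 2·c**2 + 12·c.
The cofactor groups again: 5·a**2 + 11·a·c + 6·a + 2·c**2 + 12·c = 5·a·(a + 2·c) + (c + 6)·(a + 2·c); both groups contain (a + 2·c), giving (5·a + c + 6)·(a + 2·c).

(5·a + c + 6)·(a + 2·c)·(a − c)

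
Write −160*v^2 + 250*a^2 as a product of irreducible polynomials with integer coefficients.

Pull out the common factor 10; 25*a^2 − 16*v^2 is a difference of squares.

10*(5*a + 4*v)*(5*a − 4*v)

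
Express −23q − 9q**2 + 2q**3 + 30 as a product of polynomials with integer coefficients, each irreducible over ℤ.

(2q + 5)(q − 1)(q − 6)

Trying the rational-root candidates, q = −5/2 is a root, so (2q + 5) divides it; the quotient is q**2 − 7q + 6.
The remaining quadratic factors as (q − 1)(q − 6).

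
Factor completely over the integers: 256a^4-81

(4a+3)(4a-3)(16a^2+9)

Difference of squares twice: with A = 4a and B = 3, A⁴ − B⁴ = (A² − B²)(A² + B²), and A² − B² factors again.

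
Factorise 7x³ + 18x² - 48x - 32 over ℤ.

Among the possible rational roots, x = -4/7 is a root, giving the factor (7x + 4) and quotient x² + 2x - 8.
The remaining quadratic factors as (x - 2)(x + 4).

(7x + 4)(x + 4)(x - 2)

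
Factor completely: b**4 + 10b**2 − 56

Substitute u = b**2 to get a quadratic in u, then factor.
b**2 − 4 is a difference of squares.
b**2 + 14 is irreducible over ℤ (always positive, so no real roots).

(b + 2)(b − 2)(b**2 + 14)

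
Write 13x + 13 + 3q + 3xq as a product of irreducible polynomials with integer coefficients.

(3q + 13)(x + 1)

Group as (3xq + 13x) + (3q + 13) = x(3q + 13) + (3q + 13).
Both groups share the factor (3q + 13).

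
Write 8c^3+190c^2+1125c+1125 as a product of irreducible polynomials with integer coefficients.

By the rational root theorem, c = -15/2 is a root, so (2c+15) is a factor; dividing leaves 4c^2+65c+75.
The remaining quadratic factors as (4c+5)(c+15).

(2c+15)(4c+5)(c+15)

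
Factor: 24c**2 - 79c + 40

Need a pair with product 24·40 = 960 and sum -79: that's -64 and -15.
Split the middle term: 24c**2 - 64c - 15c + 40 = 8c(3c - 8) - 5(3c - 8).

(3c - 8)(8c - 5)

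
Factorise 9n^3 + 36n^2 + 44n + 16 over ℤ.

(3n + 2)(3n + 4)(n + 2)

Testing divisors of the constant over divisors of the leading coefficient, n = -2 is a root, so (n + 2) is a factor; dividing leaves 9n^2 + 18n + 8.
The remaining quadratic factors as (3n + 4)(3n + 2).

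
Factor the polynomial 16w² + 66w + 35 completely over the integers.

Need a pair with product 16·35 = 560 and sum 66: that's 10 and 56.
Split the middle term: 16w² + 10w + 56w + 35 = 2w(8w + 5) + 7(8w + 5).

(2w + 7)(8w + 5)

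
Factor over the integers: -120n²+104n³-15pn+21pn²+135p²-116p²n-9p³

Group: 9p(-p²-12pn+15p+13n²-15n) + 8n(-p²-12pn+15p+13n²-15n); both groups contain (-p²-12pn+15p+13n²-15n), so (9p+8n) is a factor with cofactor -p²-12pn+15p+13n²-15n.
The cofactor groups again: -p²-12pn+15p+13n²-15n = -p(p-n) + (-13n+15)(p-n); both groups contain (p-n), giving -(p+13n-15)(p-n).

-(p-n)(p+13n-15)(9p+8n)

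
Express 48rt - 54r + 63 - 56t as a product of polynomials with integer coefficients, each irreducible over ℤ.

Group as (48rt - 54r) + (-56t + 63) = 6r(8t - 9) - 7(8t - 9).
Both groups share the factor (8t - 9).

(6r - 7)(8t - 9)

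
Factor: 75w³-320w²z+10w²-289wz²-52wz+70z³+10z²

(15w+14z+2)(5w-z)(w-5z)

Group: 5w(15w²-61wz+2w-70z²-10z) - z(15w²-61wz+2w-70z²-10z); both groups contain (15w²-61wz+2w-70z²-10z), so (5w-z) is a factor with cofactor 15w²-61wz+2w-70z²-10z.
The cofactor groups again: 15w²-61wz+2w-70z²-10z = w(15w+14z+2) - 5z(15w+14z+2); both groups contain (15w+14z+2), giving (w-5z)(15w+14z+2).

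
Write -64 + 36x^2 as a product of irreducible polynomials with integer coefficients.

4(3x + 4)(3x - 4)

Factor out 4, leaving 9x^2 - 16, which is a difference of two squares.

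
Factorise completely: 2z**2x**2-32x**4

2x**2(z-4x)(z+4x)

Every term has a factor of 2x**2. Then z**2-16x**2 = (z)² − (4x)².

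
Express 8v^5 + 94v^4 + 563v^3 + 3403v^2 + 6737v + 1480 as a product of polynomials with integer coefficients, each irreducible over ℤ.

(2v + 5)(4v + 1)(v + 8)(v^2 + v + 37)

By the rational root theorem, v = -5/2 is a root, so (2v + 5) is a factor; dividing leaves 4v^4 + 37v^3 + 189v^2 + 1229v + 296.
Continuing, v = -1/4 is a root, so (4v + 1) is a factor; dividing leaves v^3 + 9v^2 + 45v + 296.
Next, v = -8 is a root, giving the factor (v + 8) and quotient v^2 + v + 37.
The quadratic v^2 + v + 37 has discriminant -147 < 0 and is irreducible over ℤ.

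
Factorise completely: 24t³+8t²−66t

Pull out the common factor 2t, then factor the remaining trinomial.

2t(2t−3)(6t+11)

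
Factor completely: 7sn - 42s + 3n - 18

(7s + 3)(n - 6)

Group as (7sn - 42s) + (3n - 18) = 7s(n - 6) + 3(n - 6).
Both groups share the factor (n - 6).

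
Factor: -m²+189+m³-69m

(m+9)(m-3)(m-7)

Testing divisors of the constant over divisors of the leading coefficient, m = -9 is a root, so (m+9) is a factor; dividing leaves m²-10m+21.
The remaining quadratic factors as (m-7)(m-3).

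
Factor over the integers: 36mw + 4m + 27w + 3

Group as (36mw + 4m) + (27w + 3) = 4m(9w + 1) + 3(9w + 1).
Both groups share the factor (9w + 1).

(4m + 3)(9w + 1)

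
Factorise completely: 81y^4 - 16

(3y + 2)(3y - 2)(9y^2 + 4)

Write as (9y^2)² − (4)², then factor 9y^2 - 4 once more.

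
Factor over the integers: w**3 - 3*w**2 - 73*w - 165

(w + 3)*(w + 5)*(w - 11)

Trying the rational-root candidates, w = -3 is a root, giving the factor (w + 3) and quotient w**2 - 6*w - 55.
The remaining quadratic factors as (w - 11)(w + 5).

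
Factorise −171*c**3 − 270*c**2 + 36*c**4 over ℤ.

Pull out the common factor 9*c**2, then factor the remaining trinomial.

9*c**2*(4*c + 5)*(c − 6)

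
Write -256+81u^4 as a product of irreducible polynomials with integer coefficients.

(3u+4)(3u-4)(9u^2+16)

Write as (9u^2)² − (16)², then factor 9u^2-16 once more.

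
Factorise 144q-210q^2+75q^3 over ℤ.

3q(5q-6)(5q-8)

Pull out the common factor 3q, then factor the remaining trinomial.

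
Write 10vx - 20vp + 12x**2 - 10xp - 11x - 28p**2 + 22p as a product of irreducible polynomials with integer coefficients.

Group: 10v(x - 2p) + (12x + 14p - 11)(x - 2p); both groups contain (x - 2p).

(x - 2p)(10v + 12x + 14p - 11)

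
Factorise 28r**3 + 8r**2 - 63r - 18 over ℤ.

Group as (28r**3 - 63r) + (8r**2 - 18) = 7r(4r**2 - 9) + 2(4r**2 - 9).
Both groups share the factor (4r**2 - 9).

(2r + 3)(2r - 3)(7r + 2)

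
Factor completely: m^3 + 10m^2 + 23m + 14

Testing divisors of the constant over divisors of the leading coefficient, m = −7 is a root, so (m + 7) is a factor; dividing leaves m^2 + 3m + 2.
The remaining quadratic factors as (m + 1)(m + 2).

(m + 1)(m + 2)(m + 7)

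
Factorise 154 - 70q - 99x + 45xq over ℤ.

(5q - 11)(9x - 14)

Group as (45xq - 99x) + (-70q + 154) = 9x(5q - 11) - 14(5q - 11).
Both groups share the factor (5q - 11).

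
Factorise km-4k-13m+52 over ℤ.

(k-13)(m-4)

Group as (km-4k) + (-13m+52) = k(m-4) - 13(m-4).
Both groups share the factor (m-4).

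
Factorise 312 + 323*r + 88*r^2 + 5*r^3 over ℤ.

Among the possible rational roots, r = −13 is a root, giving the factor (r + 13) and quotient 5*r^2 + 23*r + 24.
The remaining quadratic factors as (5*r + 8)(r + 3).

(5*r + 8)*(r + 13)*(r + 3)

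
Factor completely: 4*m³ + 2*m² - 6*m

2*m*(2*m + 3)*(m - 1)

Pull out the common factor 2*m, then factor the remaining trinomial.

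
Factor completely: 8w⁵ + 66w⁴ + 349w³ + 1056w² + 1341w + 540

(2w + 3)(4w + 3)(w + 3)(w² + 3w + 20)

Among the possible rational roots, w = −3 is a root, so (w + 3) is a factor; dividing leaves 8w⁴ + 42w³ + 223w² + 387w + 180.
Then w = −3/4 is a root, so (4w + 3) is a factor; dividing leaves 2w³ + 9w² + 49w + 60.
Then w = −3/2 is a root, so (2w + 3) divides it; the quotient is w² + 3w + 20.
The quadratic w² + 3w + 20 has discriminant −71 < 0 and is irreducible over ℤ.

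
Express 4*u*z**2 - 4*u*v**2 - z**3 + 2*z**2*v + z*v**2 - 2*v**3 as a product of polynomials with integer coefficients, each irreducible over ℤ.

(z - v)*(4*u - z + 2*v)*(z + v)

Group: z*(4*u*z + 4*u*v - z**2 + z*v + 2*v**2) - v*(4*u*z + 4*u*v - z**2 + z*v + 2*v**2); both groups contain (4*u*z + 4*u*v - z**2 + z*v + 2*v**2), so (z - v) is a factor with cofactor 4*u*z + 4*u*v - z**2 + z*v + 2*v**2.
The cofactor groups again: 4*u*z + 4*u*v - z**2 + z*v + 2*v**2 = 4*u*(z + v) + (-z + 2*v)*(z + v); both groups contain (z + v), giving (4*u - z + 2*v)*(z + v).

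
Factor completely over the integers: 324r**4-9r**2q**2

9r**2(6r-q)(6r+q)

Pull out the common factor 9r**2; 36r**2-q**2 is a difference of squares.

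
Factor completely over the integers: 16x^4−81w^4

(2x−3w)(2x+3w)(4x^2+9w^2)

Difference of squares twice: with A = 2x and B = 3w, A⁴ − B⁴ = (A² − B²)(A² + B²), and A² − B² factors again.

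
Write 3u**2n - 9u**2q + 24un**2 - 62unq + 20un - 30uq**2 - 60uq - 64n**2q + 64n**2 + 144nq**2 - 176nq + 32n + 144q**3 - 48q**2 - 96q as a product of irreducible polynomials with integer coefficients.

Group: n(3u**2 + 24un + 10uq + 20u - 64nq + 64n - 48q**2 + 16q + 32) - 3q(3u**2 + 24un + 10uq + 20u - 64nq + 64n - 48q**2 + 16q + 32); both groups contain (3u**2 + 24un + 10uq + 20u - 64nq + 64n - 48q**2 + 16q + 32), so (n - 3q) is a factor with cofactor 3u**2 + 24un + 10uq + 20u - 64nq + 64n - 48q**2 + 16q + 32.
The cofactor groups again: 3u**2 + 24un + 10uq + 20u - 64nq + 64n - 48q**2 + 16q + 32 = 3u(u + 8n + 6q + 4) + (-8q + 8)(u + 8n + 6q + 4); both groups contain (u + 8n + 6q + 4), giving (3u - 8q + 8)(u + 8n + 6q + 4).

(3u - 8q + 8)(u + 8n + 6q + 4)(n - 3q)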